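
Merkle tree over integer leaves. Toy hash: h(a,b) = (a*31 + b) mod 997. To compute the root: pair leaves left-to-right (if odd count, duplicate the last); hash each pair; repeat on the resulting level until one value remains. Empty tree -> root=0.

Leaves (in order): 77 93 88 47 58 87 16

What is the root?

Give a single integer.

Answer: 857

Derivation:
L0: [77, 93, 88, 47, 58, 87, 16]
L1: h(77,93)=(77*31+93)%997=486 h(88,47)=(88*31+47)%997=781 h(58,87)=(58*31+87)%997=888 h(16,16)=(16*31+16)%997=512 -> [486, 781, 888, 512]
L2: h(486,781)=(486*31+781)%997=892 h(888,512)=(888*31+512)%997=124 -> [892, 124]
L3: h(892,124)=(892*31+124)%997=857 -> [857]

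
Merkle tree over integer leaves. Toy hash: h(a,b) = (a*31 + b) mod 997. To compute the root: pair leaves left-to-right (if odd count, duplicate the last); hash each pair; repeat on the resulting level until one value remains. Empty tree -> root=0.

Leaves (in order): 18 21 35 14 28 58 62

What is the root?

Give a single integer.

L0: [18, 21, 35, 14, 28, 58, 62]
L1: h(18,21)=(18*31+21)%997=579 h(35,14)=(35*31+14)%997=102 h(28,58)=(28*31+58)%997=926 h(62,62)=(62*31+62)%997=987 -> [579, 102, 926, 987]
L2: h(579,102)=(579*31+102)%997=105 h(926,987)=(926*31+987)%997=780 -> [105, 780]
L3: h(105,780)=(105*31+780)%997=47 -> [47]

Answer: 47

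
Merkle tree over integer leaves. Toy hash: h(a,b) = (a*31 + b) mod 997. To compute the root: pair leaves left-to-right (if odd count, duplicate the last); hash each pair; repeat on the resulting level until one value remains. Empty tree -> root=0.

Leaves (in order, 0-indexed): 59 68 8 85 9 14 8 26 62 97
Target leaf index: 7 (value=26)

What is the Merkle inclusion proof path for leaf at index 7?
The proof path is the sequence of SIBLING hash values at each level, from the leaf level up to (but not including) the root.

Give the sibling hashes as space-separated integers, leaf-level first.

L0 (leaves): [59, 68, 8, 85, 9, 14, 8, 26, 62, 97], target index=7
L1: h(59,68)=(59*31+68)%997=900 [pair 0] h(8,85)=(8*31+85)%997=333 [pair 1] h(9,14)=(9*31+14)%997=293 [pair 2] h(8,26)=(8*31+26)%997=274 [pair 3] h(62,97)=(62*31+97)%997=25 [pair 4] -> [900, 333, 293, 274, 25]
  Sibling for proof at L0: 8
L2: h(900,333)=(900*31+333)%997=317 [pair 0] h(293,274)=(293*31+274)%997=384 [pair 1] h(25,25)=(25*31+25)%997=800 [pair 2] -> [317, 384, 800]
  Sibling for proof at L1: 293
L3: h(317,384)=(317*31+384)%997=241 [pair 0] h(800,800)=(800*31+800)%997=675 [pair 1] -> [241, 675]
  Sibling for proof at L2: 317
L4: h(241,675)=(241*31+675)%997=170 [pair 0] -> [170]
  Sibling for proof at L3: 675
Root: 170
Proof path (sibling hashes from leaf to root): [8, 293, 317, 675]

Answer: 8 293 317 675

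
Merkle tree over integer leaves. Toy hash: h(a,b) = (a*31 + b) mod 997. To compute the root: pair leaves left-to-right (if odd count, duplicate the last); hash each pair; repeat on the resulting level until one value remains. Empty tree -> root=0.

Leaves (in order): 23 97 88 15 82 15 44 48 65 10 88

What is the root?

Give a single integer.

Answer: 77

Derivation:
L0: [23, 97, 88, 15, 82, 15, 44, 48, 65, 10, 88]
L1: h(23,97)=(23*31+97)%997=810 h(88,15)=(88*31+15)%997=749 h(82,15)=(82*31+15)%997=563 h(44,48)=(44*31+48)%997=415 h(65,10)=(65*31+10)%997=31 h(88,88)=(88*31+88)%997=822 -> [810, 749, 563, 415, 31, 822]
L2: h(810,749)=(810*31+749)%997=934 h(563,415)=(563*31+415)%997=919 h(31,822)=(31*31+822)%997=786 -> [934, 919, 786]
L3: h(934,919)=(934*31+919)%997=960 h(786,786)=(786*31+786)%997=227 -> [960, 227]
L4: h(960,227)=(960*31+227)%997=77 -> [77]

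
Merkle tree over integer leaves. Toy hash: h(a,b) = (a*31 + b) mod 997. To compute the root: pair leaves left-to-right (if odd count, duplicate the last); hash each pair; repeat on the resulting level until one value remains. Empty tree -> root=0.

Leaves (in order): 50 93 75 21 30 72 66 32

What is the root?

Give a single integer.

Answer: 856

Derivation:
L0: [50, 93, 75, 21, 30, 72, 66, 32]
L1: h(50,93)=(50*31+93)%997=646 h(75,21)=(75*31+21)%997=352 h(30,72)=(30*31+72)%997=5 h(66,32)=(66*31+32)%997=84 -> [646, 352, 5, 84]
L2: h(646,352)=(646*31+352)%997=438 h(5,84)=(5*31+84)%997=239 -> [438, 239]
L3: h(438,239)=(438*31+239)%997=856 -> [856]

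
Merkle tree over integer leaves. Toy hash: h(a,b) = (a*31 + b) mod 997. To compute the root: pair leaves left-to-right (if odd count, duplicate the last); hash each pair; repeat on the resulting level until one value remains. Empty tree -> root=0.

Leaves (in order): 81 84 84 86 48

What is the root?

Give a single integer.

Answer: 239

Derivation:
L0: [81, 84, 84, 86, 48]
L1: h(81,84)=(81*31+84)%997=601 h(84,86)=(84*31+86)%997=696 h(48,48)=(48*31+48)%997=539 -> [601, 696, 539]
L2: h(601,696)=(601*31+696)%997=384 h(539,539)=(539*31+539)%997=299 -> [384, 299]
L3: h(384,299)=(384*31+299)%997=239 -> [239]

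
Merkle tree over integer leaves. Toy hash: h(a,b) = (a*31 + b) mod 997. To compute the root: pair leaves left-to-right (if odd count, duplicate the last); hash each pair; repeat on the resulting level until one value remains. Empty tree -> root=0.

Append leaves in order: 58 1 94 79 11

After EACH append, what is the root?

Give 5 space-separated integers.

After append 58 (leaves=[58]):
  L0: [58]
  root=58
After append 1 (leaves=[58, 1]):
  L0: [58, 1]
  L1: h(58,1)=(58*31+1)%997=802 -> [802]
  root=802
After append 94 (leaves=[58, 1, 94]):
  L0: [58, 1, 94]
  L1: h(58,1)=(58*31+1)%997=802 h(94,94)=(94*31+94)%997=17 -> [802, 17]
  L2: h(802,17)=(802*31+17)%997=951 -> [951]
  root=951
After append 79 (leaves=[58, 1, 94, 79]):
  L0: [58, 1, 94, 79]
  L1: h(58,1)=(58*31+1)%997=802 h(94,79)=(94*31+79)%997=2 -> [802, 2]
  L2: h(802,2)=(802*31+2)%997=936 -> [936]
  root=936
After append 11 (leaves=[58, 1, 94, 79, 11]):
  L0: [58, 1, 94, 79, 11]
  L1: h(58,1)=(58*31+1)%997=802 h(94,79)=(94*31+79)%997=2 h(11,11)=(11*31+11)%997=352 -> [802, 2, 352]
  L2: h(802,2)=(802*31+2)%997=936 h(352,352)=(352*31+352)%997=297 -> [936, 297]
  L3: h(936,297)=(936*31+297)%997=400 -> [400]
  root=400

Answer: 58 802 951 936 400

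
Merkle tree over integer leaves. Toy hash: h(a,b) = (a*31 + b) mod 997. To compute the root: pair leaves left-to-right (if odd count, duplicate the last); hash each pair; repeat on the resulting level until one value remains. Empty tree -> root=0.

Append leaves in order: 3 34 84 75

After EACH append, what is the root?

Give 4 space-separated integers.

After append 3 (leaves=[3]):
  L0: [3]
  root=3
After append 34 (leaves=[3, 34]):
  L0: [3, 34]
  L1: h(3,34)=(3*31+34)%997=127 -> [127]
  root=127
After append 84 (leaves=[3, 34, 84]):
  L0: [3, 34, 84]
  L1: h(3,34)=(3*31+34)%997=127 h(84,84)=(84*31+84)%997=694 -> [127, 694]
  L2: h(127,694)=(127*31+694)%997=643 -> [643]
  root=643
After append 75 (leaves=[3, 34, 84, 75]):
  L0: [3, 34, 84, 75]
  L1: h(3,34)=(3*31+34)%997=127 h(84,75)=(84*31+75)%997=685 -> [127, 685]
  L2: h(127,685)=(127*31+685)%997=634 -> [634]
  root=634

Answer: 3 127 643 634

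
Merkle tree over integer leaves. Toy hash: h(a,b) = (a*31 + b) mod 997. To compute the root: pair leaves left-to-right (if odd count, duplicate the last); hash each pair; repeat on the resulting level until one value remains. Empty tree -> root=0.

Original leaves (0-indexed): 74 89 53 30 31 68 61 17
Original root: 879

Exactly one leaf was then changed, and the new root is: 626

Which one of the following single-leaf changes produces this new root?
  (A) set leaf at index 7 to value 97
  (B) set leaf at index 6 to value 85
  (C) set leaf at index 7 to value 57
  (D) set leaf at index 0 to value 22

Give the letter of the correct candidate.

Answer: B

Derivation:
Original leaves: [74, 89, 53, 30, 31, 68, 61, 17]
Target new root: 626
Try each candidate change and compute the resulting root:
Candidate A: set leaf[7] = 97 -> leaves = [74, 89, 53, 30, 31, 68, 61, 97]
  L0: [74, 89, 53, 30, 31, 68, 61, 97]
  L1: h(74,89)=(74*31+89)%997=389 h(53,30)=(53*31+30)%997=676 h(31,68)=(31*31+68)%997=32 h(61,97)=(61*31+97)%997=991 -> [389, 676, 32, 991]
  L2: h(389,676)=(389*31+676)%997=771 h(32,991)=(32*31+991)%997=986 -> [771, 986]
  L3: h(771,986)=(771*31+986)%997=959 -> [959]
  root = 959 != target 626
Candidate B: set leaf[6] = 85 -> leaves = [74, 89, 53, 30, 31, 68, 85, 17]
  L0: [74, 89, 53, 30, 31, 68, 85, 17]
  L1: h(74,89)=(74*31+89)%997=389 h(53,30)=(53*31+30)%997=676 h(31,68)=(31*31+68)%997=32 h(85,17)=(85*31+17)%997=658 -> [389, 676, 32, 658]
  L2: h(389,676)=(389*31+676)%997=771 h(32,658)=(32*31+658)%997=653 -> [771, 653]
  L3: h(771,653)=(771*31+653)%997=626 -> [626]
  root = 626 == target 626  ** MATCH **
Candidate C: set leaf[7] = 57 -> leaves = [74, 89, 53, 30, 31, 68, 61, 57]
  L0: [74, 89, 53, 30, 31, 68, 61, 57]
  L1: h(74,89)=(74*31+89)%997=389 h(53,30)=(53*31+30)%997=676 h(31,68)=(31*31+68)%997=32 h(61,57)=(61*31+57)%997=951 -> [389, 676, 32, 951]
  L2: h(389,676)=(389*31+676)%997=771 h(32,951)=(32*31+951)%997=946 -> [771, 946]
  L3: h(771,946)=(771*31+946)%997=919 -> [919]
  root = 919 != target 626
Candidate D: set leaf[0] = 22 -> leaves = [22, 89, 53, 30, 31, 68, 61, 17]
  L0: [22, 89, 53, 30, 31, 68, 61, 17]
  L1: h(22,89)=(22*31+89)%997=771 h(53,30)=(53*31+30)%997=676 h(31,68)=(31*31+68)%997=32 h(61,17)=(61*31+17)%997=911 -> [771, 676, 32, 911]
  L2: h(771,676)=(771*31+676)%997=649 h(32,911)=(32*31+911)%997=906 -> [649, 906]
  L3: h(649,906)=(649*31+906)%997=88 -> [88]
  root = 88 != target 626
Candidate B produces the target root.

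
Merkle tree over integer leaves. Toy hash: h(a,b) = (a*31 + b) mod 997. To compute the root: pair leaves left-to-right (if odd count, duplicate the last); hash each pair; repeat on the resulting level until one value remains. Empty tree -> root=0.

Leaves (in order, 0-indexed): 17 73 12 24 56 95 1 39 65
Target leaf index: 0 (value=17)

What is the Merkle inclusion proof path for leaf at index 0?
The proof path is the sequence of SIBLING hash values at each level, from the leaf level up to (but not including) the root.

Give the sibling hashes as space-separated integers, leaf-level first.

Answer: 73 396 2 328

Derivation:
L0 (leaves): [17, 73, 12, 24, 56, 95, 1, 39, 65], target index=0
L1: h(17,73)=(17*31+73)%997=600 [pair 0] h(12,24)=(12*31+24)%997=396 [pair 1] h(56,95)=(56*31+95)%997=834 [pair 2] h(1,39)=(1*31+39)%997=70 [pair 3] h(65,65)=(65*31+65)%997=86 [pair 4] -> [600, 396, 834, 70, 86]
  Sibling for proof at L0: 73
L2: h(600,396)=(600*31+396)%997=53 [pair 0] h(834,70)=(834*31+70)%997=2 [pair 1] h(86,86)=(86*31+86)%997=758 [pair 2] -> [53, 2, 758]
  Sibling for proof at L1: 396
L3: h(53,2)=(53*31+2)%997=648 [pair 0] h(758,758)=(758*31+758)%997=328 [pair 1] -> [648, 328]
  Sibling for proof at L2: 2
L4: h(648,328)=(648*31+328)%997=476 [pair 0] -> [476]
  Sibling for proof at L3: 328
Root: 476
Proof path (sibling hashes from leaf to root): [73, 396, 2, 328]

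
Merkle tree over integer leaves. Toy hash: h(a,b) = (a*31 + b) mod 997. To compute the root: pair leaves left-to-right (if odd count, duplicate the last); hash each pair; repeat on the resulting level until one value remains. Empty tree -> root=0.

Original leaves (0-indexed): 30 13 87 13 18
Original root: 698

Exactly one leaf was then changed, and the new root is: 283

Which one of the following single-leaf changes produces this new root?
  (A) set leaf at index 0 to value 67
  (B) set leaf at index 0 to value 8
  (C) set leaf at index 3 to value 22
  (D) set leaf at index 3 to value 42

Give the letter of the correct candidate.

Answer: A

Derivation:
Original leaves: [30, 13, 87, 13, 18]
Target new root: 283
Try each candidate change and compute the resulting root:
Candidate A: set leaf[0] = 67 -> leaves = [67, 13, 87, 13, 18]
  L0: [67, 13, 87, 13, 18]
  L1: h(67,13)=(67*31+13)%997=96 h(87,13)=(87*31+13)%997=716 h(18,18)=(18*31+18)%997=576 -> [96, 716, 576]
  L2: h(96,716)=(96*31+716)%997=701 h(576,576)=(576*31+576)%997=486 -> [701, 486]
  L3: h(701,486)=(701*31+486)%997=283 -> [283]
  root = 283 == target 283  ** MATCH **
Candidate B: set leaf[0] = 8 -> leaves = [8, 13, 87, 13, 18]
  L0: [8, 13, 87, 13, 18]
  L1: h(8,13)=(8*31+13)%997=261 h(87,13)=(87*31+13)%997=716 h(18,18)=(18*31+18)%997=576 -> [261, 716, 576]
  L2: h(261,716)=(261*31+716)%997=831 h(576,576)=(576*31+576)%997=486 -> [831, 486]
  L3: h(831,486)=(831*31+486)%997=325 -> [325]
  root = 325 != target 283
Candidate C: set leaf[3] = 22 -> leaves = [30, 13, 87, 22, 18]
  L0: [30, 13, 87, 22, 18]
  L1: h(30,13)=(30*31+13)%997=943 h(87,22)=(87*31+22)%997=725 h(18,18)=(18*31+18)%997=576 -> [943, 725, 576]
  L2: h(943,725)=(943*31+725)%997=48 h(576,576)=(576*31+576)%997=486 -> [48, 486]
  L3: h(48,486)=(48*31+486)%997=977 -> [977]
  root = 977 != target 283
Candidate D: set leaf[3] = 42 -> leaves = [30, 13, 87, 42, 18]
  L0: [30, 13, 87, 42, 18]
  L1: h(30,13)=(30*31+13)%997=943 h(87,42)=(87*31+42)%997=745 h(18,18)=(18*31+18)%997=576 -> [943, 745, 576]
  L2: h(943,745)=(943*31+745)%997=68 h(576,576)=(576*31+576)%997=486 -> [68, 486]
  L3: h(68,486)=(68*31+486)%997=600 -> [600]
  root = 600 != target 283
Candidate A produces the target root.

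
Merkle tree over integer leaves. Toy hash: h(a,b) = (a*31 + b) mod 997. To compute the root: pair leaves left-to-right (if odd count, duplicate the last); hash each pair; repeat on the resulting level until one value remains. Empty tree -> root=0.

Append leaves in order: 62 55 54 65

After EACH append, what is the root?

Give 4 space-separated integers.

Answer: 62 980 204 215

Derivation:
After append 62 (leaves=[62]):
  L0: [62]
  root=62
After append 55 (leaves=[62, 55]):
  L0: [62, 55]
  L1: h(62,55)=(62*31+55)%997=980 -> [980]
  root=980
After append 54 (leaves=[62, 55, 54]):
  L0: [62, 55, 54]
  L1: h(62,55)=(62*31+55)%997=980 h(54,54)=(54*31+54)%997=731 -> [980, 731]
  L2: h(980,731)=(980*31+731)%997=204 -> [204]
  root=204
After append 65 (leaves=[62, 55, 54, 65]):
  L0: [62, 55, 54, 65]
  L1: h(62,55)=(62*31+55)%997=980 h(54,65)=(54*31+65)%997=742 -> [980, 742]
  L2: h(980,742)=(980*31+742)%997=215 -> [215]
  root=215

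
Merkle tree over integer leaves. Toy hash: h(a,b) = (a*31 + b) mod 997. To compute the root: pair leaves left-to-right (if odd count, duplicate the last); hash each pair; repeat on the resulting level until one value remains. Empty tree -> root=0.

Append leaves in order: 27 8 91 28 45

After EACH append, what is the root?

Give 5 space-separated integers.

Answer: 27 845 194 131 291

Derivation:
After append 27 (leaves=[27]):
  L0: [27]
  root=27
After append 8 (leaves=[27, 8]):
  L0: [27, 8]
  L1: h(27,8)=(27*31+8)%997=845 -> [845]
  root=845
After append 91 (leaves=[27, 8, 91]):
  L0: [27, 8, 91]
  L1: h(27,8)=(27*31+8)%997=845 h(91,91)=(91*31+91)%997=918 -> [845, 918]
  L2: h(845,918)=(845*31+918)%997=194 -> [194]
  root=194
After append 28 (leaves=[27, 8, 91, 28]):
  L0: [27, 8, 91, 28]
  L1: h(27,8)=(27*31+8)%997=845 h(91,28)=(91*31+28)%997=855 -> [845, 855]
  L2: h(845,855)=(845*31+855)%997=131 -> [131]
  root=131
After append 45 (leaves=[27, 8, 91, 28, 45]):
  L0: [27, 8, 91, 28, 45]
  L1: h(27,8)=(27*31+8)%997=845 h(91,28)=(91*31+28)%997=855 h(45,45)=(45*31+45)%997=443 -> [845, 855, 443]
  L2: h(845,855)=(845*31+855)%997=131 h(443,443)=(443*31+443)%997=218 -> [131, 218]
  L3: h(131,218)=(131*31+218)%997=291 -> [291]
  root=291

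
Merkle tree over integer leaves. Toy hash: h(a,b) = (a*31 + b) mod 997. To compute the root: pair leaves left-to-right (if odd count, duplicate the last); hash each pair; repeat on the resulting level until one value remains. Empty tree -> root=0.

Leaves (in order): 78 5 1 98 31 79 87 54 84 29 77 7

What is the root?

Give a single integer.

L0: [78, 5, 1, 98, 31, 79, 87, 54, 84, 29, 77, 7]
L1: h(78,5)=(78*31+5)%997=429 h(1,98)=(1*31+98)%997=129 h(31,79)=(31*31+79)%997=43 h(87,54)=(87*31+54)%997=757 h(84,29)=(84*31+29)%997=639 h(77,7)=(77*31+7)%997=400 -> [429, 129, 43, 757, 639, 400]
L2: h(429,129)=(429*31+129)%997=467 h(43,757)=(43*31+757)%997=96 h(639,400)=(639*31+400)%997=269 -> [467, 96, 269]
L3: h(467,96)=(467*31+96)%997=615 h(269,269)=(269*31+269)%997=632 -> [615, 632]
L4: h(615,632)=(615*31+632)%997=754 -> [754]

Answer: 754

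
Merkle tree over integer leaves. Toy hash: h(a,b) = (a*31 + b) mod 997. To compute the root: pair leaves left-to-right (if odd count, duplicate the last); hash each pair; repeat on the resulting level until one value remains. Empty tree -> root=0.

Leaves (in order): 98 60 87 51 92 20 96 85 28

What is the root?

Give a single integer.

L0: [98, 60, 87, 51, 92, 20, 96, 85, 28]
L1: h(98,60)=(98*31+60)%997=107 h(87,51)=(87*31+51)%997=754 h(92,20)=(92*31+20)%997=878 h(96,85)=(96*31+85)%997=70 h(28,28)=(28*31+28)%997=896 -> [107, 754, 878, 70, 896]
L2: h(107,754)=(107*31+754)%997=83 h(878,70)=(878*31+70)%997=369 h(896,896)=(896*31+896)%997=756 -> [83, 369, 756]
L3: h(83,369)=(83*31+369)%997=948 h(756,756)=(756*31+756)%997=264 -> [948, 264]
L4: h(948,264)=(948*31+264)%997=739 -> [739]

Answer: 739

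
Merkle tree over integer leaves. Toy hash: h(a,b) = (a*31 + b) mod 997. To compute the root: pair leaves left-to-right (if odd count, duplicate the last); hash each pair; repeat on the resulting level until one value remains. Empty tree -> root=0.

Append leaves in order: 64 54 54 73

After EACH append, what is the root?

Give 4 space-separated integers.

Answer: 64 44 101 120

Derivation:
After append 64 (leaves=[64]):
  L0: [64]
  root=64
After append 54 (leaves=[64, 54]):
  L0: [64, 54]
  L1: h(64,54)=(64*31+54)%997=44 -> [44]
  root=44
After append 54 (leaves=[64, 54, 54]):
  L0: [64, 54, 54]
  L1: h(64,54)=(64*31+54)%997=44 h(54,54)=(54*31+54)%997=731 -> [44, 731]
  L2: h(44,731)=(44*31+731)%997=101 -> [101]
  root=101
After append 73 (leaves=[64, 54, 54, 73]):
  L0: [64, 54, 54, 73]
  L1: h(64,54)=(64*31+54)%997=44 h(54,73)=(54*31+73)%997=750 -> [44, 750]
  L2: h(44,750)=(44*31+750)%997=120 -> [120]
  root=120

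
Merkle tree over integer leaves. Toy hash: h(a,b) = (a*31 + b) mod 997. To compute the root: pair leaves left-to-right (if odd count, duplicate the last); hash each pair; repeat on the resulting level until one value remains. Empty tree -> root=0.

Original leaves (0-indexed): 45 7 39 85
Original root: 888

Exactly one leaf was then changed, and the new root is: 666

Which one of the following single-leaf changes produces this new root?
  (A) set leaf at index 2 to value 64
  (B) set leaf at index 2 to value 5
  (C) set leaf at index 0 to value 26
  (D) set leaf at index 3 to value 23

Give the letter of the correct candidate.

Original leaves: [45, 7, 39, 85]
Target new root: 666
Try each candidate change and compute the resulting root:
Candidate A: set leaf[2] = 64 -> leaves = [45, 7, 64, 85]
  L0: [45, 7, 64, 85]
  L1: h(45,7)=(45*31+7)%997=405 h(64,85)=(64*31+85)%997=75 -> [405, 75]
  L2: h(405,75)=(405*31+75)%997=666 -> [666]
  root = 666 == target 666  ** MATCH **
Candidate B: set leaf[2] = 5 -> leaves = [45, 7, 5, 85]
  L0: [45, 7, 5, 85]
  L1: h(45,7)=(45*31+7)%997=405 h(5,85)=(5*31+85)%997=240 -> [405, 240]
  L2: h(405,240)=(405*31+240)%997=831 -> [831]
  root = 831 != target 666
Candidate C: set leaf[0] = 26 -> leaves = [26, 7, 39, 85]
  L0: [26, 7, 39, 85]
  L1: h(26,7)=(26*31+7)%997=813 h(39,85)=(39*31+85)%997=297 -> [813, 297]
  L2: h(813,297)=(813*31+297)%997=575 -> [575]
  root = 575 != target 666
Candidate D: set leaf[3] = 23 -> leaves = [45, 7, 39, 23]
  L0: [45, 7, 39, 23]
  L1: h(45,7)=(45*31+7)%997=405 h(39,23)=(39*31+23)%997=235 -> [405, 235]
  L2: h(405,235)=(405*31+235)%997=826 -> [826]
  root = 826 != target 666
Candidate A produces the target root.

Answer: A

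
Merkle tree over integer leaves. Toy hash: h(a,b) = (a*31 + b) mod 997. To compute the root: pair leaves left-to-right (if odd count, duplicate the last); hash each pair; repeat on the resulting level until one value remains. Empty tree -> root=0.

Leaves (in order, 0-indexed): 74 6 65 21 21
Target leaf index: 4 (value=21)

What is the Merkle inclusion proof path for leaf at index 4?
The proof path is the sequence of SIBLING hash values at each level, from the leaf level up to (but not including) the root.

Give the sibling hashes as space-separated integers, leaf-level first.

Answer: 21 672 555

Derivation:
L0 (leaves): [74, 6, 65, 21, 21], target index=4
L1: h(74,6)=(74*31+6)%997=306 [pair 0] h(65,21)=(65*31+21)%997=42 [pair 1] h(21,21)=(21*31+21)%997=672 [pair 2] -> [306, 42, 672]
  Sibling for proof at L0: 21
L2: h(306,42)=(306*31+42)%997=555 [pair 0] h(672,672)=(672*31+672)%997=567 [pair 1] -> [555, 567]
  Sibling for proof at L1: 672
L3: h(555,567)=(555*31+567)%997=823 [pair 0] -> [823]
  Sibling for proof at L2: 555
Root: 823
Proof path (sibling hashes from leaf to root): [21, 672, 555]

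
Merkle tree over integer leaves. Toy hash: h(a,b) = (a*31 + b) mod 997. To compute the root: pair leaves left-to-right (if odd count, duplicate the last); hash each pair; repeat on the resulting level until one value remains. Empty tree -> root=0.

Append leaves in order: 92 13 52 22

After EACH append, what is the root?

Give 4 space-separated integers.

After append 92 (leaves=[92]):
  L0: [92]
  root=92
After append 13 (leaves=[92, 13]):
  L0: [92, 13]
  L1: h(92,13)=(92*31+13)%997=871 -> [871]
  root=871
After append 52 (leaves=[92, 13, 52]):
  L0: [92, 13, 52]
  L1: h(92,13)=(92*31+13)%997=871 h(52,52)=(52*31+52)%997=667 -> [871, 667]
  L2: h(871,667)=(871*31+667)%997=749 -> [749]
  root=749
After append 22 (leaves=[92, 13, 52, 22]):
  L0: [92, 13, 52, 22]
  L1: h(92,13)=(92*31+13)%997=871 h(52,22)=(52*31+22)%997=637 -> [871, 637]
  L2: h(871,637)=(871*31+637)%997=719 -> [719]
  root=719

Answer: 92 871 749 719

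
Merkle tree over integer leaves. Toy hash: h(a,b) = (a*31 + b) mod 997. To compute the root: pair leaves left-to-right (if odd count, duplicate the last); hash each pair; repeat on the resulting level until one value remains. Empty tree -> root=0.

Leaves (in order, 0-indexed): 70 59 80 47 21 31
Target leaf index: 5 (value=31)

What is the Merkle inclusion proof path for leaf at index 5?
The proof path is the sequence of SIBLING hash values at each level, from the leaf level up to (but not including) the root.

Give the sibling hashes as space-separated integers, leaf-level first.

L0 (leaves): [70, 59, 80, 47, 21, 31], target index=5
L1: h(70,59)=(70*31+59)%997=235 [pair 0] h(80,47)=(80*31+47)%997=533 [pair 1] h(21,31)=(21*31+31)%997=682 [pair 2] -> [235, 533, 682]
  Sibling for proof at L0: 21
L2: h(235,533)=(235*31+533)%997=839 [pair 0] h(682,682)=(682*31+682)%997=887 [pair 1] -> [839, 887]
  Sibling for proof at L1: 682
L3: h(839,887)=(839*31+887)%997=974 [pair 0] -> [974]
  Sibling for proof at L2: 839
Root: 974
Proof path (sibling hashes from leaf to root): [21, 682, 839]

Answer: 21 682 839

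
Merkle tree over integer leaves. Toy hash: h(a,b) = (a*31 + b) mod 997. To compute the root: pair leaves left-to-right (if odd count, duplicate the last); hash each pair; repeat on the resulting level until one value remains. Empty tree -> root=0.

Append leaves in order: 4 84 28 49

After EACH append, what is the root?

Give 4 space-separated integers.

Answer: 4 208 365 386

Derivation:
After append 4 (leaves=[4]):
  L0: [4]
  root=4
After append 84 (leaves=[4, 84]):
  L0: [4, 84]
  L1: h(4,84)=(4*31+84)%997=208 -> [208]
  root=208
After append 28 (leaves=[4, 84, 28]):
  L0: [4, 84, 28]
  L1: h(4,84)=(4*31+84)%997=208 h(28,28)=(28*31+28)%997=896 -> [208, 896]
  L2: h(208,896)=(208*31+896)%997=365 -> [365]
  root=365
After append 49 (leaves=[4, 84, 28, 49]):
  L0: [4, 84, 28, 49]
  L1: h(4,84)=(4*31+84)%997=208 h(28,49)=(28*31+49)%997=917 -> [208, 917]
  L2: h(208,917)=(208*31+917)%997=386 -> [386]
  root=386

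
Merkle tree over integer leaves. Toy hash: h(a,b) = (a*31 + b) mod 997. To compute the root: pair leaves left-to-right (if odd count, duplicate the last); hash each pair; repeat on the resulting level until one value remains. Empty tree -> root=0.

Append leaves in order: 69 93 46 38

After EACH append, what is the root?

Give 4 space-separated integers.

Answer: 69 238 874 866

Derivation:
After append 69 (leaves=[69]):
  L0: [69]
  root=69
After append 93 (leaves=[69, 93]):
  L0: [69, 93]
  L1: h(69,93)=(69*31+93)%997=238 -> [238]
  root=238
After append 46 (leaves=[69, 93, 46]):
  L0: [69, 93, 46]
  L1: h(69,93)=(69*31+93)%997=238 h(46,46)=(46*31+46)%997=475 -> [238, 475]
  L2: h(238,475)=(238*31+475)%997=874 -> [874]
  root=874
After append 38 (leaves=[69, 93, 46, 38]):
  L0: [69, 93, 46, 38]
  L1: h(69,93)=(69*31+93)%997=238 h(46,38)=(46*31+38)%997=467 -> [238, 467]
  L2: h(238,467)=(238*31+467)%997=866 -> [866]
  root=866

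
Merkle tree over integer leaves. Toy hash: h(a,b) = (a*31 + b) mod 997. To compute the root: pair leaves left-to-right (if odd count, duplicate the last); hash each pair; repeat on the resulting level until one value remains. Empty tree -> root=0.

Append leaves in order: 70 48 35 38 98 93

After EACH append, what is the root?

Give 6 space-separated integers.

Answer: 70 224 88 91 482 322

Derivation:
After append 70 (leaves=[70]):
  L0: [70]
  root=70
After append 48 (leaves=[70, 48]):
  L0: [70, 48]
  L1: h(70,48)=(70*31+48)%997=224 -> [224]
  root=224
After append 35 (leaves=[70, 48, 35]):
  L0: [70, 48, 35]
  L1: h(70,48)=(70*31+48)%997=224 h(35,35)=(35*31+35)%997=123 -> [224, 123]
  L2: h(224,123)=(224*31+123)%997=88 -> [88]
  root=88
After append 38 (leaves=[70, 48, 35, 38]):
  L0: [70, 48, 35, 38]
  L1: h(70,48)=(70*31+48)%997=224 h(35,38)=(35*31+38)%997=126 -> [224, 126]
  L2: h(224,126)=(224*31+126)%997=91 -> [91]
  root=91
After append 98 (leaves=[70, 48, 35, 38, 98]):
  L0: [70, 48, 35, 38, 98]
  L1: h(70,48)=(70*31+48)%997=224 h(35,38)=(35*31+38)%997=126 h(98,98)=(98*31+98)%997=145 -> [224, 126, 145]
  L2: h(224,126)=(224*31+126)%997=91 h(145,145)=(145*31+145)%997=652 -> [91, 652]
  L3: h(91,652)=(91*31+652)%997=482 -> [482]
  root=482
After append 93 (leaves=[70, 48, 35, 38, 98, 93]):
  L0: [70, 48, 35, 38, 98, 93]
  L1: h(70,48)=(70*31+48)%997=224 h(35,38)=(35*31+38)%997=126 h(98,93)=(98*31+93)%997=140 -> [224, 126, 140]
  L2: h(224,126)=(224*31+126)%997=91 h(140,140)=(140*31+140)%997=492 -> [91, 492]
  L3: h(91,492)=(91*31+492)%997=322 -> [322]
  root=322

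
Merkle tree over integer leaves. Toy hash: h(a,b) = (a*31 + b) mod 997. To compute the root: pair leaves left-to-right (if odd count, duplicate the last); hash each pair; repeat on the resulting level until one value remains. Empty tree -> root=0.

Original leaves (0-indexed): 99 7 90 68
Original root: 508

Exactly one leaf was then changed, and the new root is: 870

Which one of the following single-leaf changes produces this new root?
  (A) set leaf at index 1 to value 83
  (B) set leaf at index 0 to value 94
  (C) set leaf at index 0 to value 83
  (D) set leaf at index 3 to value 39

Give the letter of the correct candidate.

Answer: A

Derivation:
Original leaves: [99, 7, 90, 68]
Target new root: 870
Try each candidate change and compute the resulting root:
Candidate A: set leaf[1] = 83 -> leaves = [99, 83, 90, 68]
  L0: [99, 83, 90, 68]
  L1: h(99,83)=(99*31+83)%997=161 h(90,68)=(90*31+68)%997=864 -> [161, 864]
  L2: h(161,864)=(161*31+864)%997=870 -> [870]
  root = 870 == target 870  ** MATCH **
Candidate B: set leaf[0] = 94 -> leaves = [94, 7, 90, 68]
  L0: [94, 7, 90, 68]
  L1: h(94,7)=(94*31+7)%997=927 h(90,68)=(90*31+68)%997=864 -> [927, 864]
  L2: h(927,864)=(927*31+864)%997=688 -> [688]
  root = 688 != target 870
Candidate C: set leaf[0] = 83 -> leaves = [83, 7, 90, 68]
  L0: [83, 7, 90, 68]
  L1: h(83,7)=(83*31+7)%997=586 h(90,68)=(90*31+68)%997=864 -> [586, 864]
  L2: h(586,864)=(586*31+864)%997=87 -> [87]
  root = 87 != target 870
Candidate D: set leaf[3] = 39 -> leaves = [99, 7, 90, 39]
  L0: [99, 7, 90, 39]
  L1: h(99,7)=(99*31+7)%997=85 h(90,39)=(90*31+39)%997=835 -> [85, 835]
  L2: h(85,835)=(85*31+835)%997=479 -> [479]
  root = 479 != target 870
Candidate A produces the target root.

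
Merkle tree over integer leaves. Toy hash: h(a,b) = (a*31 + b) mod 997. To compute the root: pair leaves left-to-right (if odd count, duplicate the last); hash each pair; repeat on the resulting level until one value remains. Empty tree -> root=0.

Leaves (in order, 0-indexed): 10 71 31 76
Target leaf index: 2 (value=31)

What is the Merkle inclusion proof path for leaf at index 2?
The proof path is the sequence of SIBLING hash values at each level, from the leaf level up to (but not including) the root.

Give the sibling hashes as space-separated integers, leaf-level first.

Answer: 76 381

Derivation:
L0 (leaves): [10, 71, 31, 76], target index=2
L1: h(10,71)=(10*31+71)%997=381 [pair 0] h(31,76)=(31*31+76)%997=40 [pair 1] -> [381, 40]
  Sibling for proof at L0: 76
L2: h(381,40)=(381*31+40)%997=884 [pair 0] -> [884]
  Sibling for proof at L1: 381
Root: 884
Proof path (sibling hashes from leaf to root): [76, 381]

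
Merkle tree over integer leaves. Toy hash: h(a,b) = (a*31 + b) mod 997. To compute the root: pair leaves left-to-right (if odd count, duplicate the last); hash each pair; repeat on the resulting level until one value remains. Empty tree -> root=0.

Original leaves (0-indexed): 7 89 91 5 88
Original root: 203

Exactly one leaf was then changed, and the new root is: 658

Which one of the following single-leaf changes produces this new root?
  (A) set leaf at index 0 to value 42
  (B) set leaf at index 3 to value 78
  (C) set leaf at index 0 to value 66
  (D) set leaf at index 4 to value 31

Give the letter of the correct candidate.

Original leaves: [7, 89, 91, 5, 88]
Target new root: 658
Try each candidate change and compute the resulting root:
Candidate A: set leaf[0] = 42 -> leaves = [42, 89, 91, 5, 88]
  L0: [42, 89, 91, 5, 88]
  L1: h(42,89)=(42*31+89)%997=394 h(91,5)=(91*31+5)%997=832 h(88,88)=(88*31+88)%997=822 -> [394, 832, 822]
  L2: h(394,832)=(394*31+832)%997=85 h(822,822)=(822*31+822)%997=382 -> [85, 382]
  L3: h(85,382)=(85*31+382)%997=26 -> [26]
  root = 26 != target 658
Candidate B: set leaf[3] = 78 -> leaves = [7, 89, 91, 78, 88]
  L0: [7, 89, 91, 78, 88]
  L1: h(7,89)=(7*31+89)%997=306 h(91,78)=(91*31+78)%997=905 h(88,88)=(88*31+88)%997=822 -> [306, 905, 822]
  L2: h(306,905)=(306*31+905)%997=421 h(822,822)=(822*31+822)%997=382 -> [421, 382]
  L3: h(421,382)=(421*31+382)%997=472 -> [472]
  root = 472 != target 658
Candidate C: set leaf[0] = 66 -> leaves = [66, 89, 91, 5, 88]
  L0: [66, 89, 91, 5, 88]
  L1: h(66,89)=(66*31+89)%997=141 h(91,5)=(91*31+5)%997=832 h(88,88)=(88*31+88)%997=822 -> [141, 832, 822]
  L2: h(141,832)=(141*31+832)%997=218 h(822,822)=(822*31+822)%997=382 -> [218, 382]
  L3: h(218,382)=(218*31+382)%997=161 -> [161]
  root = 161 != target 658
Candidate D: set leaf[4] = 31 -> leaves = [7, 89, 91, 5, 31]
  L0: [7, 89, 91, 5, 31]
  L1: h(7,89)=(7*31+89)%997=306 h(91,5)=(91*31+5)%997=832 h(31,31)=(31*31+31)%997=992 -> [306, 832, 992]
  L2: h(306,832)=(306*31+832)%997=348 h(992,992)=(992*31+992)%997=837 -> [348, 837]
  L3: h(348,837)=(348*31+837)%997=658 -> [658]
  root = 658 == target 658  ** MATCH **
Candidate D produces the target root.

Answer: D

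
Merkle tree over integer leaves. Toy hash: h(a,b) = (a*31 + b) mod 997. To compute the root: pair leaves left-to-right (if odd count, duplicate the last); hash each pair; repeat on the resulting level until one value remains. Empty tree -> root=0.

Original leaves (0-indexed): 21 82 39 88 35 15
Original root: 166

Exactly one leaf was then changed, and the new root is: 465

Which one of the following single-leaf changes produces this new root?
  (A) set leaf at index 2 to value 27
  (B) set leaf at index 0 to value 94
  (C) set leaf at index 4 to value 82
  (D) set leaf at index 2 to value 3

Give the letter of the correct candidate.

Answer: D

Derivation:
Original leaves: [21, 82, 39, 88, 35, 15]
Target new root: 465
Try each candidate change and compute the resulting root:
Candidate A: set leaf[2] = 27 -> leaves = [21, 82, 27, 88, 35, 15]
  L0: [21, 82, 27, 88, 35, 15]
  L1: h(21,82)=(21*31+82)%997=733 h(27,88)=(27*31+88)%997=925 h(35,15)=(35*31+15)%997=103 -> [733, 925, 103]
  L2: h(733,925)=(733*31+925)%997=717 h(103,103)=(103*31+103)%997=305 -> [717, 305]
  L3: h(717,305)=(717*31+305)%997=598 -> [598]
  root = 598 != target 465
Candidate B: set leaf[0] = 94 -> leaves = [94, 82, 39, 88, 35, 15]
  L0: [94, 82, 39, 88, 35, 15]
  L1: h(94,82)=(94*31+82)%997=5 h(39,88)=(39*31+88)%997=300 h(35,15)=(35*31+15)%997=103 -> [5, 300, 103]
  L2: h(5,300)=(5*31+300)%997=455 h(103,103)=(103*31+103)%997=305 -> [455, 305]
  L3: h(455,305)=(455*31+305)%997=452 -> [452]
  root = 452 != target 465
Candidate C: set leaf[4] = 82 -> leaves = [21, 82, 39, 88, 82, 15]
  L0: [21, 82, 39, 88, 82, 15]
  L1: h(21,82)=(21*31+82)%997=733 h(39,88)=(39*31+88)%997=300 h(82,15)=(82*31+15)%997=563 -> [733, 300, 563]
  L2: h(733,300)=(733*31+300)%997=92 h(563,563)=(563*31+563)%997=70 -> [92, 70]
  L3: h(92,70)=(92*31+70)%997=928 -> [928]
  root = 928 != target 465
Candidate D: set leaf[2] = 3 -> leaves = [21, 82, 3, 88, 35, 15]
  L0: [21, 82, 3, 88, 35, 15]
  L1: h(21,82)=(21*31+82)%997=733 h(3,88)=(3*31+88)%997=181 h(35,15)=(35*31+15)%997=103 -> [733, 181, 103]
  L2: h(733,181)=(733*31+181)%997=970 h(103,103)=(103*31+103)%997=305 -> [970, 305]
  L3: h(970,305)=(970*31+305)%997=465 -> [465]
  root = 465 == target 465  ** MATCH **
Candidate D produces the target root.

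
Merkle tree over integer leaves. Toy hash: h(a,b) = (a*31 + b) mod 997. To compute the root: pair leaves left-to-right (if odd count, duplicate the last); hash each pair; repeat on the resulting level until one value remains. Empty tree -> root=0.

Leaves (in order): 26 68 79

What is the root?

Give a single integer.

L0: [26, 68, 79]
L1: h(26,68)=(26*31+68)%997=874 h(79,79)=(79*31+79)%997=534 -> [874, 534]
L2: h(874,534)=(874*31+534)%997=709 -> [709]

Answer: 709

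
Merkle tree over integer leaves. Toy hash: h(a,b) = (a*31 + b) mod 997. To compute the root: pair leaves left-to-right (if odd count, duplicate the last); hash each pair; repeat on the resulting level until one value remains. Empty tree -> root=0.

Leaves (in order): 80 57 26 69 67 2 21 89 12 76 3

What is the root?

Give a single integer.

L0: [80, 57, 26, 69, 67, 2, 21, 89, 12, 76, 3]
L1: h(80,57)=(80*31+57)%997=543 h(26,69)=(26*31+69)%997=875 h(67,2)=(67*31+2)%997=85 h(21,89)=(21*31+89)%997=740 h(12,76)=(12*31+76)%997=448 h(3,3)=(3*31+3)%997=96 -> [543, 875, 85, 740, 448, 96]
L2: h(543,875)=(543*31+875)%997=759 h(85,740)=(85*31+740)%997=384 h(448,96)=(448*31+96)%997=26 -> [759, 384, 26]
L3: h(759,384)=(759*31+384)%997=982 h(26,26)=(26*31+26)%997=832 -> [982, 832]
L4: h(982,832)=(982*31+832)%997=367 -> [367]

Answer: 367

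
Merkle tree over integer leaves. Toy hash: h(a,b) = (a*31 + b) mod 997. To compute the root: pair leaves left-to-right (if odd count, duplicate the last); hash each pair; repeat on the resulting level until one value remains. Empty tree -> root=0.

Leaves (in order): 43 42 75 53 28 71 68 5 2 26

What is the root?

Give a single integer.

L0: [43, 42, 75, 53, 28, 71, 68, 5, 2, 26]
L1: h(43,42)=(43*31+42)%997=378 h(75,53)=(75*31+53)%997=384 h(28,71)=(28*31+71)%997=939 h(68,5)=(68*31+5)%997=119 h(2,26)=(2*31+26)%997=88 -> [378, 384, 939, 119, 88]
L2: h(378,384)=(378*31+384)%997=138 h(939,119)=(939*31+119)%997=315 h(88,88)=(88*31+88)%997=822 -> [138, 315, 822]
L3: h(138,315)=(138*31+315)%997=605 h(822,822)=(822*31+822)%997=382 -> [605, 382]
L4: h(605,382)=(605*31+382)%997=194 -> [194]

Answer: 194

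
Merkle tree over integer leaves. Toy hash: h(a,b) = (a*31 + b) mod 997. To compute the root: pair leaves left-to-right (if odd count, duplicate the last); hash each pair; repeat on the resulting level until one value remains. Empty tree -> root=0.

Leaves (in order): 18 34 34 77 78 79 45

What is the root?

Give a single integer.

Answer: 872

Derivation:
L0: [18, 34, 34, 77, 78, 79, 45]
L1: h(18,34)=(18*31+34)%997=592 h(34,77)=(34*31+77)%997=134 h(78,79)=(78*31+79)%997=503 h(45,45)=(45*31+45)%997=443 -> [592, 134, 503, 443]
L2: h(592,134)=(592*31+134)%997=540 h(503,443)=(503*31+443)%997=84 -> [540, 84]
L3: h(540,84)=(540*31+84)%997=872 -> [872]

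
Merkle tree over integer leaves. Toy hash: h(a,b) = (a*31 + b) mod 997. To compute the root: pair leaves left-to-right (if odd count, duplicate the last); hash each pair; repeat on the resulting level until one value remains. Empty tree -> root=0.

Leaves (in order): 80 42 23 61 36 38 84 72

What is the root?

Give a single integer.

Answer: 565

Derivation:
L0: [80, 42, 23, 61, 36, 38, 84, 72]
L1: h(80,42)=(80*31+42)%997=528 h(23,61)=(23*31+61)%997=774 h(36,38)=(36*31+38)%997=157 h(84,72)=(84*31+72)%997=682 -> [528, 774, 157, 682]
L2: h(528,774)=(528*31+774)%997=193 h(157,682)=(157*31+682)%997=564 -> [193, 564]
L3: h(193,564)=(193*31+564)%997=565 -> [565]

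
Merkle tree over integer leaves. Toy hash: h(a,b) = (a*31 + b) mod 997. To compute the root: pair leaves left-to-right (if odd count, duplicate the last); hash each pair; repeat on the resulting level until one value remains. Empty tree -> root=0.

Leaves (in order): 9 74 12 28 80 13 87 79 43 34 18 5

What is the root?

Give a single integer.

Answer: 932

Derivation:
L0: [9, 74, 12, 28, 80, 13, 87, 79, 43, 34, 18, 5]
L1: h(9,74)=(9*31+74)%997=353 h(12,28)=(12*31+28)%997=400 h(80,13)=(80*31+13)%997=499 h(87,79)=(87*31+79)%997=782 h(43,34)=(43*31+34)%997=370 h(18,5)=(18*31+5)%997=563 -> [353, 400, 499, 782, 370, 563]
L2: h(353,400)=(353*31+400)%997=376 h(499,782)=(499*31+782)%997=299 h(370,563)=(370*31+563)%997=69 -> [376, 299, 69]
L3: h(376,299)=(376*31+299)%997=988 h(69,69)=(69*31+69)%997=214 -> [988, 214]
L4: h(988,214)=(988*31+214)%997=932 -> [932]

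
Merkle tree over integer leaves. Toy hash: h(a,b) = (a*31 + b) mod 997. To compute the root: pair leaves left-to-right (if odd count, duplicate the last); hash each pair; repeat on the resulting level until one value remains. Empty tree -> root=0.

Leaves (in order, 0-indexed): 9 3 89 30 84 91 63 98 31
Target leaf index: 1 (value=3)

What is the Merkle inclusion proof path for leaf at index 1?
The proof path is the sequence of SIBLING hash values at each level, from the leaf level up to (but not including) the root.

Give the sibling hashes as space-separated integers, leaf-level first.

L0 (leaves): [9, 3, 89, 30, 84, 91, 63, 98, 31], target index=1
L1: h(9,3)=(9*31+3)%997=282 [pair 0] h(89,30)=(89*31+30)%997=795 [pair 1] h(84,91)=(84*31+91)%997=701 [pair 2] h(63,98)=(63*31+98)%997=57 [pair 3] h(31,31)=(31*31+31)%997=992 [pair 4] -> [282, 795, 701, 57, 992]
  Sibling for proof at L0: 9
L2: h(282,795)=(282*31+795)%997=564 [pair 0] h(701,57)=(701*31+57)%997=851 [pair 1] h(992,992)=(992*31+992)%997=837 [pair 2] -> [564, 851, 837]
  Sibling for proof at L1: 795
L3: h(564,851)=(564*31+851)%997=389 [pair 0] h(837,837)=(837*31+837)%997=862 [pair 1] -> [389, 862]
  Sibling for proof at L2: 851
L4: h(389,862)=(389*31+862)%997=957 [pair 0] -> [957]
  Sibling for proof at L3: 862
Root: 957
Proof path (sibling hashes from leaf to root): [9, 795, 851, 862]

Answer: 9 795 851 862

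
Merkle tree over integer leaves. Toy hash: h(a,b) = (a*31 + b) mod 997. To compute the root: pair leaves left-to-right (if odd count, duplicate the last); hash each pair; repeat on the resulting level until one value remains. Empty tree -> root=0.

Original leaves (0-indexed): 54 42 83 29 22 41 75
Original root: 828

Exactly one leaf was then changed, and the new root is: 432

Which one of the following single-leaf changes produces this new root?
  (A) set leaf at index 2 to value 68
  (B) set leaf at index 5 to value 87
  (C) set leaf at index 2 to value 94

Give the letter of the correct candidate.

Original leaves: [54, 42, 83, 29, 22, 41, 75]
Target new root: 432
Try each candidate change and compute the resulting root:
Candidate A: set leaf[2] = 68 -> leaves = [54, 42, 68, 29, 22, 41, 75]
  L0: [54, 42, 68, 29, 22, 41, 75]
  L1: h(54,42)=(54*31+42)%997=719 h(68,29)=(68*31+29)%997=143 h(22,41)=(22*31+41)%997=723 h(75,75)=(75*31+75)%997=406 -> [719, 143, 723, 406]
  L2: h(719,143)=(719*31+143)%997=498 h(723,406)=(723*31+406)%997=885 -> [498, 885]
  L3: h(498,885)=(498*31+885)%997=371 -> [371]
  root = 371 != target 432
Candidate B: set leaf[5] = 87 -> leaves = [54, 42, 83, 29, 22, 87, 75]
  L0: [54, 42, 83, 29, 22, 87, 75]
  L1: h(54,42)=(54*31+42)%997=719 h(83,29)=(83*31+29)%997=608 h(22,87)=(22*31+87)%997=769 h(75,75)=(75*31+75)%997=406 -> [719, 608, 769, 406]
  L2: h(719,608)=(719*31+608)%997=963 h(769,406)=(769*31+406)%997=317 -> [963, 317]
  L3: h(963,317)=(963*31+317)%997=260 -> [260]
  root = 260 != target 432
Candidate C: set leaf[2] = 94 -> leaves = [54, 42, 94, 29, 22, 41, 75]
  L0: [54, 42, 94, 29, 22, 41, 75]
  L1: h(54,42)=(54*31+42)%997=719 h(94,29)=(94*31+29)%997=949 h(22,41)=(22*31+41)%997=723 h(75,75)=(75*31+75)%997=406 -> [719, 949, 723, 406]
  L2: h(719,949)=(719*31+949)%997=307 h(723,406)=(723*31+406)%997=885 -> [307, 885]
  L3: h(307,885)=(307*31+885)%997=432 -> [432]
  root = 432 == target 432  ** MATCH **
Candidate C produces the target root.

Answer: C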